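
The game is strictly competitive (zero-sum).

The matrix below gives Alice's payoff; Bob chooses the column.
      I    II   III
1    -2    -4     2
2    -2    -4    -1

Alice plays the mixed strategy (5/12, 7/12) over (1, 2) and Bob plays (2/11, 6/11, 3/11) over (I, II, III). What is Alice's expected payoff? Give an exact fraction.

-109/44

Against (2/11, 6/11, 3/11), each row's expected payoff is 1: -2; 2: -31/11.
Taking the (5/12, 7/12)-weighted average: (5/12)·(-2) + (7/12)·(-31/11) = -109/44.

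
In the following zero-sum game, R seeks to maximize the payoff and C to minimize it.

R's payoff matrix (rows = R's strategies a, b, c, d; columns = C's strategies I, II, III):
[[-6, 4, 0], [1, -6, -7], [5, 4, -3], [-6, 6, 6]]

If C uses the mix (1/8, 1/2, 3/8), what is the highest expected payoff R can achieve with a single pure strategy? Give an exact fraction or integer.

9/2

a: (-6)·(1/8) + (4)·(1/2) + (0)·(3/8) = 5/4.
b: (1)·(1/8) + (-6)·(1/2) + (-7)·(3/8) = -11/2.
c: (5)·(1/8) + (4)·(1/2) + (-3)·(3/8) = 3/2.
d: (-6)·(1/8) + (6)·(1/2) + (6)·(3/8) = 9/2.
The best pure response is d with expected payoff 9/2.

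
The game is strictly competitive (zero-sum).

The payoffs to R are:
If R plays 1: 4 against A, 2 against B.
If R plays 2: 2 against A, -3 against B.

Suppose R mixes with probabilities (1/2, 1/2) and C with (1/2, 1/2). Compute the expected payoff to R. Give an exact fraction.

5/4

Against (1/2, 1/2), each row's expected payoff is 1: 3; 2: -1/2.
Taking the (1/2, 1/2)-weighted average: (1/2)·(3) + (1/2)·(-1/2) = 5/4.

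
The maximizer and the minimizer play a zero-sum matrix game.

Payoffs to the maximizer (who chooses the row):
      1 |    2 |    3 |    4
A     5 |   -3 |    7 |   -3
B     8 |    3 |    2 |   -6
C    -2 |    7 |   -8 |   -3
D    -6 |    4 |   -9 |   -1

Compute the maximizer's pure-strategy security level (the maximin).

-3

The worst-case payoff for each row is A: -3, B: -6, C: -8, D: -9.
The best of these is -3.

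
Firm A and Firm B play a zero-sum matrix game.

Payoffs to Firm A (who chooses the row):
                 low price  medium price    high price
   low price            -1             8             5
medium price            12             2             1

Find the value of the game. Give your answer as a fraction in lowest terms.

61/17

Column medium price is strictly dominated by high price for Firm B (it gives Firm A more in every row).
The remaining 2×2 game on (low price, medium price) × (low price, high price) has no saddle point. Let Firm A play low price with probability p; indifference gives −p + 12(1−p) = 5p + (1−p), so p = 11/17.
Similarly Firm B's optimal q on low price is 4/17, and the value is -1·(4/17) + (5)·(13/17) = 61/17.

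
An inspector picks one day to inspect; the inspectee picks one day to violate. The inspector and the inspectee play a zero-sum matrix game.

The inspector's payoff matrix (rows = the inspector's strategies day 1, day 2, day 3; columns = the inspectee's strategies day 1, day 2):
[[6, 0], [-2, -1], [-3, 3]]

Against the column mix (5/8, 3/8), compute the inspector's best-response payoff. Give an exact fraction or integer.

15/4

day 1: (6)·(5/8) + (0)·(3/8) = 15/4.
day 2: (-2)·(5/8) + (-1)·(3/8) = -13/8.
day 3: (-3)·(5/8) + (3)·(3/8) = -3/4.
The best pure response is day 1 with expected payoff 15/4.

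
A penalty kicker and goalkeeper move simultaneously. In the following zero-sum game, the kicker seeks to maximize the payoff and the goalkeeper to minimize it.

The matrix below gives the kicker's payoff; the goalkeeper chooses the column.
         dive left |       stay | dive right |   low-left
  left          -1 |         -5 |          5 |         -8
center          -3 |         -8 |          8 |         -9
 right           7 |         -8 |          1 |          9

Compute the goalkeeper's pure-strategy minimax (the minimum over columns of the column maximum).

-5

The worst case (largest entry) in each column is dive left: 7, stay: -5, dive right: 8, low-left: 9.
The best (smallest) of these is -5.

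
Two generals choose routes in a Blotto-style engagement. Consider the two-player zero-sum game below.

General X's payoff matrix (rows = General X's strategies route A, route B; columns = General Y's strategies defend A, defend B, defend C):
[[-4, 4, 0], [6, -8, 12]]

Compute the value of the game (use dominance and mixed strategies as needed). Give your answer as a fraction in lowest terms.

-4/11

Column defend C is strictly dominated by defend A for General Y (it gives General X more in every row).
The remaining 2×2 game on (route A, route B) × (defend A, defend B) has no saddle point. Let General X play route A with probability p; indifference gives −4p + 6(1−p) = 4p − 8(1−p), so p = 7/11.
Similarly General Y's optimal q on defend A is 6/11, and the value is -4·(6/11) + (4)·(5/11) = -4/11.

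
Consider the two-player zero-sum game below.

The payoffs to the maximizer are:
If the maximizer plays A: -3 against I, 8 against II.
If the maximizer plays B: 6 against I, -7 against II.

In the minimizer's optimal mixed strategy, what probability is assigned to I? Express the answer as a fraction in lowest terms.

5/8

Row minima are -3 and -7, so the maximizer's maximin is -3; column maxima are 6 and 8, so the minimizer's minimax is 6. These differ, so the equilibrium is in mixed strategies.
Let the minimizer play I with probability q. The maximizer is indifferent when −3q + 8(1−q) = 6q − 7(1−q), giving q = 5/8.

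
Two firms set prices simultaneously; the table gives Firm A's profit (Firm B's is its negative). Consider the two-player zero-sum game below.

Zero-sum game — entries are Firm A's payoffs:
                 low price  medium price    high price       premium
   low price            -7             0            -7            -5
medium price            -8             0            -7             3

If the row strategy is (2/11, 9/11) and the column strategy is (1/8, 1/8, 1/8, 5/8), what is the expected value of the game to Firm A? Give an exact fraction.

Against (1/8, 1/8, 1/8, 5/8), each row's expected payoff is low price: -39/8; medium price: 0.
Taking the (2/11, 9/11)-weighted average: (2/11)·(-39/8) + (9/11)·(0) = -39/44.

-39/44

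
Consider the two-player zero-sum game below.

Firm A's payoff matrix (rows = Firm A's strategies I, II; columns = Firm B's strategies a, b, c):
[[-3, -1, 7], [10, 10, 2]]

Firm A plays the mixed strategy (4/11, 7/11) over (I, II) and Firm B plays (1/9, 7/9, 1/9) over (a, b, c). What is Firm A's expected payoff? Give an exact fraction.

562/99

Against (1/9, 7/9, 1/9), each row's expected payoff is I: -1/3; II: 82/9.
Taking the (4/11, 7/11)-weighted average: (4/11)·(-1/3) + (7/11)·(82/9) = 562/99.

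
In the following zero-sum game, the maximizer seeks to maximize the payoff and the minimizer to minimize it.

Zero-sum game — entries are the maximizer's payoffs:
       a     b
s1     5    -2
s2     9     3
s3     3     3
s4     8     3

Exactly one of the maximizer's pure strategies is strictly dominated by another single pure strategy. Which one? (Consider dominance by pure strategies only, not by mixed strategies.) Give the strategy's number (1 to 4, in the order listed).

Compare s1 with s2: 9 > 5, 3 > -2.
So s2 strictly dominates s1 for the maximizer; s1 is strictly dominated.

1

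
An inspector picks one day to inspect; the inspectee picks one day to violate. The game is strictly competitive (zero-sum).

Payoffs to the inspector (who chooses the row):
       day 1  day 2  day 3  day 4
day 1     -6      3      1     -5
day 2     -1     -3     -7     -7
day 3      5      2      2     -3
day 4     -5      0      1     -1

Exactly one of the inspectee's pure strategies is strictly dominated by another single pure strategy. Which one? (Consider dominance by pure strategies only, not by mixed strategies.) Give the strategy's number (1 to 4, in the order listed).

The inspectee prefers columns that give the inspector less. Compare day 2 with day 4: -5 < 3, -7 < -3, -3 < 2, -1 < 0.
So day 4 strictly dominates day 2 for the inspectee; day 2 is strictly dominated.

2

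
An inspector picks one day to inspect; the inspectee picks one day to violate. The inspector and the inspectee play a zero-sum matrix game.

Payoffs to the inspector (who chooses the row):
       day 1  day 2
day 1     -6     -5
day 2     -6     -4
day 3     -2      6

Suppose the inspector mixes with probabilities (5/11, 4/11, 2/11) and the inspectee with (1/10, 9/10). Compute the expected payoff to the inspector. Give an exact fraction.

Against (1/10, 9/10), each row's expected payoff is day 1: -51/10; day 2: -21/5; day 3: 26/5.
Taking the (5/11, 4/11, 2/11)-weighted average: (5/11)·(-51/10) + (4/11)·(-21/5) + (2/11)·(26/5) = -29/10.

-29/10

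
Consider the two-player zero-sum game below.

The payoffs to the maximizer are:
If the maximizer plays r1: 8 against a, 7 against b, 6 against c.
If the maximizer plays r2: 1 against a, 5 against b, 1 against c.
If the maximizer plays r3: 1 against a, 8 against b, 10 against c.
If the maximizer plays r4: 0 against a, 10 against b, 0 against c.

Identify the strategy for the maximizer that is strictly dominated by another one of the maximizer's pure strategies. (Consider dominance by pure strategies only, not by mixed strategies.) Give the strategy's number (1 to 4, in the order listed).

Compare r2 with r1: 8 > 1, 7 > 5, 6 > 1.
So r1 strictly dominates r2 for the maximizer; r2 is strictly dominated.

2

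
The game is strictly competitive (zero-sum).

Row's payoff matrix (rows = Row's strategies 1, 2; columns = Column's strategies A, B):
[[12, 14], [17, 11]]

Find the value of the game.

53/4

Row minima are 12 and 11, so Row's maximin is 12; column maxima are 17 and 14, so Column's minimax is 14. These differ, so the equilibrium is in mixed strategies.
Let Row play 1 with probability p. Column is indifferent when 12p + 17(1−p) = 14p + 11(1−p), giving p = 3/4.
Let Column play A with probability q. Row is indifferent when 12q + 14(1−q) = 17q + 11(1−q), giving q = 3/8.
The value is 12·(3/8) + (14)·(5/8) = 53/4.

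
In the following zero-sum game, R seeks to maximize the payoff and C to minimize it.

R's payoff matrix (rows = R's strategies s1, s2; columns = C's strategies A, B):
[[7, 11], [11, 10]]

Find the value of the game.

Row minima are 7 and 10, so R's maximin is 10; column maxima are 11 and 11, so C's minimax is 11. These differ, so the equilibrium is in mixed strategies.
Let R play s1 with probability p. C is indifferent when 7p + 11(1−p) = 11p + 10(1−p), giving p = 1/5.
Let C play A with probability q. R is indifferent when 7q + 11(1−q) = 11q + 10(1−q), giving q = 1/5.
The value is 7·(1/5) + (11)·(4/5) = 51/5.

51/5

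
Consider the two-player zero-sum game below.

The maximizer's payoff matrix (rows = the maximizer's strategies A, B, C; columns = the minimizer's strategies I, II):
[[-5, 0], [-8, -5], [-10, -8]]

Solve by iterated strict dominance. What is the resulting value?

Row B is strictly dominated by row A (-5>-8, 0>-5); eliminate B.
Column II is strictly dominated by I for the minimizer (-5<0, -10<-8); eliminate II.
Row C is strictly dominated by row A (-5>-10); eliminate C.
Only (A, I) remains, with payoff -5.

-5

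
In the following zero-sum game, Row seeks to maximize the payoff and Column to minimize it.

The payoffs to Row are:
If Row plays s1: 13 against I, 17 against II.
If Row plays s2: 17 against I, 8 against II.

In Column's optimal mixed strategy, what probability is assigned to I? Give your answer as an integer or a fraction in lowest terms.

Row minima are 13 and 8, so Row's maximin is 13; column maxima are 17 and 17, so Column's minimax is 17. These differ, so the equilibrium is in mixed strategies.
Let Column play I with probability q. Row is indifferent when 13q + 17(1−q) = 17q + 8(1−q), giving q = 9/13.

9/13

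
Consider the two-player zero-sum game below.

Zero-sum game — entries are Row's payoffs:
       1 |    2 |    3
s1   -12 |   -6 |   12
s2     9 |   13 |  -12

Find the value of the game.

-4/5

Column 2 is strictly dominated by 1 for Column (it gives Row more in every row).
The remaining 2×2 game on (s1, s2) × (1, 3) has no saddle point. Let Row play s1 with probability p; indifference gives −12p + 9(1−p) = 12p − 12(1−p), so p = 7/15.
Similarly Column's optimal q on 1 is 8/15, and the value is -12·(8/15) + (12)·(7/15) = -4/5.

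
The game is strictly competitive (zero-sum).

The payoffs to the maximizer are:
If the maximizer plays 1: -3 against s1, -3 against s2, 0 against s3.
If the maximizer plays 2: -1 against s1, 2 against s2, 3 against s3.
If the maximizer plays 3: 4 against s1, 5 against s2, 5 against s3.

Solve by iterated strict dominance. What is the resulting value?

Row 1 is strictly dominated by row 2 (-1>-3, 2>-3, 3>0); eliminate 1.
Row 2 is strictly dominated by row 3 (4>-1, 5>2, 5>3); eliminate 2.
Column s3 is strictly dominated by s1 for the minimizer (4<5); eliminate s3.
Column s2 is strictly dominated by s1 for the minimizer (4<5); eliminate s2.
Only (3, s1) remains, with payoff 4.

4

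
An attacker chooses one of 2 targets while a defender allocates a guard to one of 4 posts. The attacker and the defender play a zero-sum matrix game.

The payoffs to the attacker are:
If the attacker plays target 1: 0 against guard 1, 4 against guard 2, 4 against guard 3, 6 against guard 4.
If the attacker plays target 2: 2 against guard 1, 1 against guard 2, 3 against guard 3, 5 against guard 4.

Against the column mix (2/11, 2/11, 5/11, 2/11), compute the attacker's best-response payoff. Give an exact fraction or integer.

target 1: (0)·(2/11) + (4)·(2/11) + (4)·(5/11) + (6)·(2/11) = 40/11.
target 2: (2)·(2/11) + (1)·(2/11) + (3)·(5/11) + (5)·(2/11) = 31/11.
The best pure response is target 1 with expected payoff 40/11.

40/11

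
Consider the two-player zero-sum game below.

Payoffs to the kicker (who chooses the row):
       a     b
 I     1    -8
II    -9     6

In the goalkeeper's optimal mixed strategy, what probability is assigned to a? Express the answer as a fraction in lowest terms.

7/12

Row minima are -8 and -9, so the kicker's maximin is -8; column maxima are 1 and 6, so the goalkeeper's minimax is 1. These differ, so the equilibrium is in mixed strategies.
Let the goalkeeper play a with probability q. The kicker is indifferent when q − 8(1−q) = −9q + 6(1−q), giving q = 7/12.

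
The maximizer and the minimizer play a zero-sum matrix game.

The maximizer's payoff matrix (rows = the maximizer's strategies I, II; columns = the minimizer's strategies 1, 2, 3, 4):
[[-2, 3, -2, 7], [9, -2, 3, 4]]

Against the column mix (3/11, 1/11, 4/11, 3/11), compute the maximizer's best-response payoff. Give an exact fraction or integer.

49/11

I: (-2)·(3/11) + (3)·(1/11) + (-2)·(4/11) + (7)·(3/11) = 10/11.
II: (9)·(3/11) + (-2)·(1/11) + (3)·(4/11) + (4)·(3/11) = 49/11.
The best pure response is II with expected payoff 49/11.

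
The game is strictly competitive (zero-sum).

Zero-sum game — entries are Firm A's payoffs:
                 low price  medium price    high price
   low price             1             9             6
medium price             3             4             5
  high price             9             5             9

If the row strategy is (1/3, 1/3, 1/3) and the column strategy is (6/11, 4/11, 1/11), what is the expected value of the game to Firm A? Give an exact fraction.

170/33

Against (6/11, 4/11, 1/11), each row's expected payoff is low price: 48/11; medium price: 39/11; high price: 83/11.
Taking the (1/3, 1/3, 1/3)-weighted average: (1/3)·(48/11) + (1/3)·(39/11) + (1/3)·(83/11) = 170/33.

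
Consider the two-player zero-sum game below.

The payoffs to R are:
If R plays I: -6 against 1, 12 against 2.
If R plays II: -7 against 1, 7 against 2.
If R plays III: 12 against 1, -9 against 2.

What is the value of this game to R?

Row II is strictly dominated by row I, so R never plays it.
The remaining 2×2 game on (I, III) × (1, 2) has no saddle point. Let R play I with probability p; indifference gives −6p + 12(1−p) = 12p − 9(1−p), so p = 7/13.
Similarly C's optimal q on 1 is 7/13, and the value is -6·(7/13) + (12)·(6/13) = 30/13.

30/13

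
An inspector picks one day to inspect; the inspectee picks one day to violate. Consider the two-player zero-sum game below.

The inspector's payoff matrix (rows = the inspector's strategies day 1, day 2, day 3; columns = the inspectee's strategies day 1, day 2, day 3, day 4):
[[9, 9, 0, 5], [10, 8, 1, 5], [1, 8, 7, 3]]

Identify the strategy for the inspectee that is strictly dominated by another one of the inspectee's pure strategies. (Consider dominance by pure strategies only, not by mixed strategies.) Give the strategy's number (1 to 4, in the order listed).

The inspectee prefers columns that give the inspector less. Compare day 2 with day 3: 0 < 9, 1 < 8, 7 < 8.
So day 3 strictly dominates day 2 for the inspectee; day 2 is strictly dominated.

2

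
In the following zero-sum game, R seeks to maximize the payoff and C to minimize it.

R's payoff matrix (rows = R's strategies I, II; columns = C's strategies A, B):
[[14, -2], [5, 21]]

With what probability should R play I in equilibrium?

1/2

Row minima are -2 and 5, so R's maximin is 5; column maxima are 14 and 21, so C's minimax is 14. These differ, so the equilibrium is in mixed strategies.
Let R play I with probability p. C is indifferent when 14p + 5(1−p) = −2p + 21(1−p), giving p = 1/2.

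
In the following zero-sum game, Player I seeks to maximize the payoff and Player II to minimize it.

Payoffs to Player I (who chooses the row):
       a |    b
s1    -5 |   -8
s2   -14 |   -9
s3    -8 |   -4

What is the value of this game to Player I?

Row s2 is strictly dominated by row s3, so Player I never plays it.
The remaining 2×2 game on (s1, s3) × (a, b) has no saddle point. Let Player I play s1 with probability p; indifference gives −5p − 8(1−p) = −8p − 4(1−p), so p = 4/7.
Similarly Player II's optimal q on a is 4/7, and the value is -5·(4/7) + (-8)·(3/7) = -44/7.

-44/7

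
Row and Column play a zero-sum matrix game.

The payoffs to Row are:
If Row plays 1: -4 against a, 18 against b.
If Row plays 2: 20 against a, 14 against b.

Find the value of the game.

104/7

Row minima are -4 and 14, so Row's maximin is 14; column maxima are 20 and 18, so Column's minimax is 18. These differ, so the equilibrium is in mixed strategies.
Let Row play 1 with probability p. Column is indifferent when −4p + 20(1−p) = 18p + 14(1−p), giving p = 3/14.
Let Column play a with probability q. Row is indifferent when −4q + 18(1−q) = 20q + 14(1−q), giving q = 1/7.
The value is -4·(1/7) + (18)·(6/7) = 104/7.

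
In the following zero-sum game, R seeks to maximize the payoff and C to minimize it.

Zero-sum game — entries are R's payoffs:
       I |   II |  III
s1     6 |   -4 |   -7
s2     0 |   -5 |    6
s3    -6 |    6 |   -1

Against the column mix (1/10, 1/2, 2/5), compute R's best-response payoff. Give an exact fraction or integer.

s1: (6)·(1/10) + (-4)·(1/2) + (-7)·(2/5) = -21/5.
s2: (0)·(1/10) + (-5)·(1/2) + (6)·(2/5) = -1/10.
s3: (-6)·(1/10) + (6)·(1/2) + (-1)·(2/5) = 2.
The best pure response is s3 with expected payoff 2.

2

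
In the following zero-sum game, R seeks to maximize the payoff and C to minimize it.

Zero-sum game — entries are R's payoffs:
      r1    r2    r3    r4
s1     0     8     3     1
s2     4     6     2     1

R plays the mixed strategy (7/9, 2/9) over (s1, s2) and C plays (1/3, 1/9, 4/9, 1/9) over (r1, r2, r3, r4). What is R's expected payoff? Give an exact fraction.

Against (1/3, 1/9, 4/9, 1/9), each row's expected payoff is s1: 7/3; s2: 3.
Taking the (7/9, 2/9)-weighted average: (7/9)·(7/3) + (2/9)·(3) = 67/27.

67/27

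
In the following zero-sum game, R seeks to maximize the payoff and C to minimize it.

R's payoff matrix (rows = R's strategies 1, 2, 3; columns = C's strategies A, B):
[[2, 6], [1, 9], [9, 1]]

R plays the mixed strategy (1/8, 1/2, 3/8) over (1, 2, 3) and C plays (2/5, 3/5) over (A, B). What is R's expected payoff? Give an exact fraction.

201/40

Against (2/5, 3/5), each row's expected payoff is 1: 22/5; 2: 29/5; 3: 21/5.
Taking the (1/8, 1/2, 3/8)-weighted average: (1/8)·(22/5) + (1/2)·(29/5) + (3/8)·(21/5) = 201/40.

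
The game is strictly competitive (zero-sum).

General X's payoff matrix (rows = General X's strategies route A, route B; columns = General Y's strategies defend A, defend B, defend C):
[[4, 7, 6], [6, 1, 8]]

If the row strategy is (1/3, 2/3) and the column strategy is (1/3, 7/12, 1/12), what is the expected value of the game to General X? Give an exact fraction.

Against (1/3, 7/12, 1/12), each row's expected payoff is route A: 71/12; route B: 13/4.
Taking the (1/3, 2/3)-weighted average: (1/3)·(71/12) + (2/3)·(13/4) = 149/36.

149/36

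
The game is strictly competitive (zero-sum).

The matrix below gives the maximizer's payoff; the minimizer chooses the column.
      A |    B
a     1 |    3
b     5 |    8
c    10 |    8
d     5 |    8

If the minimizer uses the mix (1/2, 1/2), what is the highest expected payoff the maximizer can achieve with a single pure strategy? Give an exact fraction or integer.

a: (1)·(1/2) + (3)·(1/2) = 2.
b: (5)·(1/2) + (8)·(1/2) = 13/2.
c: (10)·(1/2) + (8)·(1/2) = 9.
d: (5)·(1/2) + (8)·(1/2) = 13/2.
The best pure response is c with expected payoff 9.

9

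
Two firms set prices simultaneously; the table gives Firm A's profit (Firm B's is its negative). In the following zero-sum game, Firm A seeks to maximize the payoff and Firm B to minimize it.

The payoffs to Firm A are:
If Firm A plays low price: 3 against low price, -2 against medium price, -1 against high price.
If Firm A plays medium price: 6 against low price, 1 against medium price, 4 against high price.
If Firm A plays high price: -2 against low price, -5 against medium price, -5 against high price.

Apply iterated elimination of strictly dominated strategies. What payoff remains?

1

Row high price is strictly dominated by row low price (3>-2, -2>-5, -1>-5); eliminate high price.
Column low price is strictly dominated by medium price for Firm B (-2<3, 1<6); eliminate low price.
Row low price is strictly dominated by row medium price (1>-2, 4>-1); eliminate low price.
Column high price is strictly dominated by medium price for Firm B (1<4); eliminate high price.
Only (medium price, medium price) remains, with payoff 1.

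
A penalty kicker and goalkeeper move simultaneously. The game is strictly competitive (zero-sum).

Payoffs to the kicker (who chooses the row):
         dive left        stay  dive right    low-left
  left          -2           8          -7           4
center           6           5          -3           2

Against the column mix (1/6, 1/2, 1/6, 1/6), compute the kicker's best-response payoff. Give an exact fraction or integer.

10/3

left: (-2)·(1/6) + (8)·(1/2) + (-7)·(1/6) + (4)·(1/6) = 19/6.
center: (6)·(1/6) + (5)·(1/2) + (-3)·(1/6) + (2)·(1/6) = 10/3.
The best pure response is center with expected payoff 10/3.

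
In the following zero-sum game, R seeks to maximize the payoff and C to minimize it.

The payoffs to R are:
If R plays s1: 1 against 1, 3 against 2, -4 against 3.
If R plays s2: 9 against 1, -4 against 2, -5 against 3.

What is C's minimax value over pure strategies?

The worst case (largest entry) in each column is 1: 9, 2: 3, 3: -4.
The best (smallest) of these is -4.

-4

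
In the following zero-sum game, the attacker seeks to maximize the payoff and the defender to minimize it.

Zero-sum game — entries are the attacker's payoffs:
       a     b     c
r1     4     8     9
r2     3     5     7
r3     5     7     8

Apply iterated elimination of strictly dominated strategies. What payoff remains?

Row r2 is strictly dominated by row r1 (4>3, 8>5, 9>7); eliminate r2.
Column b is strictly dominated by a for the defender (4<8, 5<7); eliminate b.
Column c is strictly dominated by a for the defender (4<9, 5<8); eliminate c.
Row r1 is strictly dominated by row r3 (5>4); eliminate r1.
Only (r3, a) remains, with payoff 5.

5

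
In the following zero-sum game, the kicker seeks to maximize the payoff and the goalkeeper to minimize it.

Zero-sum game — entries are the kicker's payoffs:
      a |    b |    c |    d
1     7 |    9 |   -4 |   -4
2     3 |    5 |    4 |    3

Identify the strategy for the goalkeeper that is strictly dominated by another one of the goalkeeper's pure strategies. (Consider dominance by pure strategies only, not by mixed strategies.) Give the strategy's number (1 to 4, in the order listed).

2

The goalkeeper prefers columns that give the kicker less. Compare b with a: 7 < 9, 3 < 5.
So a strictly dominates b for the goalkeeper; b is strictly dominated.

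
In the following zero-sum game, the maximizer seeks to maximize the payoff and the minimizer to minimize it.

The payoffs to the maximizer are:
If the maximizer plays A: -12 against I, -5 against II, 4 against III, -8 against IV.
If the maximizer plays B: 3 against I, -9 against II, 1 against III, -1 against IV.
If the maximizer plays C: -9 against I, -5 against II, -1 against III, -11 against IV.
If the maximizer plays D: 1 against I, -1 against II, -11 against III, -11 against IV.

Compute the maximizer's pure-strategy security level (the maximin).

-9

The worst-case payoff for each row is A: -12, B: -9, C: -11, D: -11.
The best of these is -9.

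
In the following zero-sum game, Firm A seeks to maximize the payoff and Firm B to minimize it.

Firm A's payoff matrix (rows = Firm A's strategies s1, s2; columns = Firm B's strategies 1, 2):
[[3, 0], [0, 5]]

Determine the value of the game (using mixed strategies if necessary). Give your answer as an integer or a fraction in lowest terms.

15/8

Row minima are 0 and 0, so Firm A's maximin is 0; column maxima are 3 and 5, so Firm B's minimax is 3. These differ, so the equilibrium is in mixed strategies.
Let Firm A play s1 with probability p. Firm B is indifferent when 3p = 5(1−p), giving p = 5/8.
Let Firm B play 1 with probability q. Firm A is indifferent when 3q = 5(1−q), giving q = 5/8.
The value is 3·(5/8) + (0)·(3/8) = 15/8.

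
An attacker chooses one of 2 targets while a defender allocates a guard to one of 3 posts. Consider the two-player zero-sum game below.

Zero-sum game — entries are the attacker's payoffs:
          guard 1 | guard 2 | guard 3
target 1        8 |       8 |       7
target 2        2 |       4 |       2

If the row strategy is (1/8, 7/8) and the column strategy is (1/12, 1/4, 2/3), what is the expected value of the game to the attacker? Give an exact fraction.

149/48

Against (1/12, 1/4, 2/3), each row's expected payoff is target 1: 22/3; target 2: 5/2.
Taking the (1/8, 7/8)-weighted average: (1/8)·(22/3) + (7/8)·(5/2) = 149/48.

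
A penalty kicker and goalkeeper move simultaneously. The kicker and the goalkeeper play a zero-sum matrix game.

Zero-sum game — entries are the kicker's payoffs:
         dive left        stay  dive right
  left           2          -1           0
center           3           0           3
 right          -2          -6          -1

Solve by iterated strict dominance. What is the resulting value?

Row left is strictly dominated by row center (3>2, 0>-1, 3>0); eliminate left.
Row right is strictly dominated by row center (3>-2, 0>-6, 3>-1); eliminate right.
Column dive right is strictly dominated by stay for the goalkeeper (0<3); eliminate dive right.
Column dive left is strictly dominated by stay for the goalkeeper (0<3); eliminate dive left.
Only (center, stay) remains, with payoff 0.

0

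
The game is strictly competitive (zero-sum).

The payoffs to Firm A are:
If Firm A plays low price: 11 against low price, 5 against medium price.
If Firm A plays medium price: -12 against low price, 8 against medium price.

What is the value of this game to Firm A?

Row minima are 5 and -12, so Firm A's maximin is 5; column maxima are 11 and 8, so Firm B's minimax is 8. These differ, so the equilibrium is in mixed strategies.
Let Firm A play low price with probability p. Firm B is indifferent when 11p − 12(1−p) = 5p + 8(1−p), giving p = 10/13.
Let Firm B play low price with probability q. Firm A is indifferent when 11q + 5(1−q) = −12q + 8(1−q), giving q = 3/26.
The value is 11·(3/26) + (5)·(23/26) = 74/13.

74/13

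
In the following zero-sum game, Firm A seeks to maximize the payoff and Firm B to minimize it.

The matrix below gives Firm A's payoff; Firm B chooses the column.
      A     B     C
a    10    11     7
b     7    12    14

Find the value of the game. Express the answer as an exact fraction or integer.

Column B is strictly dominated by A for Firm B (it gives Firm A more in every row).
The remaining 2×2 game on (a, b) × (A, C) has no saddle point. Let Firm A play a with probability p; indifference gives 10p + 7(1−p) = 7p + 14(1−p), so p = 7/10.
Similarly Firm B's optimal q on A is 7/10, and the value is 10·(7/10) + (7)·(3/10) = 91/10.

91/10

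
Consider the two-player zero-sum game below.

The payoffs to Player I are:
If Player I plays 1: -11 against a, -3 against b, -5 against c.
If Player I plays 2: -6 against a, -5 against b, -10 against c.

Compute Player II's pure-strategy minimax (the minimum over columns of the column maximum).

-6

The worst case (largest entry) in each column is a: -6, b: -3, c: -5.
The best (smallest) of these is -6.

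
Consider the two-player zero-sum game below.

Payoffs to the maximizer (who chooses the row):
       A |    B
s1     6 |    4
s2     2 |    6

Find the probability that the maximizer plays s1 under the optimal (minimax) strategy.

Row minima are 4 and 2, so the maximizer's maximin is 4; column maxima are 6 and 6, so the minimizer's minimax is 6. These differ, so the equilibrium is in mixed strategies.
Let the maximizer play s1 with probability p. The minimizer is indifferent when 6p + 2(1−p) = 4p + 6(1−p), giving p = 2/3.

2/3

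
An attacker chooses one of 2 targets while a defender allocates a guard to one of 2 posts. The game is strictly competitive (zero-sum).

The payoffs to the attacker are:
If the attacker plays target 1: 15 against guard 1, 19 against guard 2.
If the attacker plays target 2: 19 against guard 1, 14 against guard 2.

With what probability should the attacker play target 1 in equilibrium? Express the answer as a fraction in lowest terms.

5/9

Row minima are 15 and 14, so the attacker's maximin is 15; column maxima are 19 and 19, so the defender's minimax is 19. These differ, so the equilibrium is in mixed strategies.
Let the attacker play target 1 with probability p. The defender is indifferent when 15p + 19(1−p) = 19p + 14(1−p), giving p = 5/9.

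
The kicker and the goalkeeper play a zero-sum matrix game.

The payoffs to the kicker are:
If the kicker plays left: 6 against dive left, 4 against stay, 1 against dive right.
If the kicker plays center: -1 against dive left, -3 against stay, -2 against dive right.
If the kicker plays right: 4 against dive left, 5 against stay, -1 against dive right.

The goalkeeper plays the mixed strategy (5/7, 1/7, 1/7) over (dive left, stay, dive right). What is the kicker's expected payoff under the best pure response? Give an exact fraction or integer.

5

left: (6)·(5/7) + (4)·(1/7) + (1)·(1/7) = 5.
center: (-1)·(5/7) + (-3)·(1/7) + (-2)·(1/7) = -10/7.
right: (4)·(5/7) + (5)·(1/7) + (-1)·(1/7) = 24/7.
The best pure response is left with expected payoff 5.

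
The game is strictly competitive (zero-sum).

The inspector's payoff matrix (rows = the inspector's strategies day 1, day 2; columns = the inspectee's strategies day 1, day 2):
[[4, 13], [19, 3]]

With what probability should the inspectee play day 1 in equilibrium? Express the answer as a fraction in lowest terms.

2/5

Row minima are 4 and 3, so the inspector's maximin is 4; column maxima are 19 and 13, so the inspectee's minimax is 13. These differ, so the equilibrium is in mixed strategies.
Let the inspectee play day 1 with probability q. The inspector is indifferent when 4q + 13(1−q) = 19q + 3(1−q), giving q = 2/5.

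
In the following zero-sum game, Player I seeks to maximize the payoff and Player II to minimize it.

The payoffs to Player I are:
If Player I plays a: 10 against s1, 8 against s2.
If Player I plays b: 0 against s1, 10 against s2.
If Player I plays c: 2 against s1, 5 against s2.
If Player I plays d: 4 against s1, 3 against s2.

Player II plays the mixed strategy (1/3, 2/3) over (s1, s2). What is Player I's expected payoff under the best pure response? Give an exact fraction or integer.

a: (10)·(1/3) + (8)·(2/3) = 26/3.
b: (0)·(1/3) + (10)·(2/3) = 20/3.
c: (2)·(1/3) + (5)·(2/3) = 4.
d: (4)·(1/3) + (3)·(2/3) = 10/3.
The best pure response is a with expected payoff 26/3.

26/3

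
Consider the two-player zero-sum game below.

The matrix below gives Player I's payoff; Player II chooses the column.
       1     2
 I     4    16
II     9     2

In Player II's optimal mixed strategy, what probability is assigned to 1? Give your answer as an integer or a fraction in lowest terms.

14/19

Row minima are 4 and 2, so Player I's maximin is 4; column maxima are 9 and 16, so Player II's minimax is 9. These differ, so the equilibrium is in mixed strategies.
Let Player II play 1 with probability q. Player I is indifferent when 4q + 16(1−q) = 9q + 2(1−q), giving q = 14/19.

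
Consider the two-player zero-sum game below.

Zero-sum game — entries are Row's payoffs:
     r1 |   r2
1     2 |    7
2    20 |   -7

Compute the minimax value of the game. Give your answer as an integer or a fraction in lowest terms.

77/16

Row minima are 2 and -7, so Row's maximin is 2; column maxima are 20 and 7, so Column's minimax is 7. These differ, so the equilibrium is in mixed strategies.
Let Row play 1 with probability p. Column is indifferent when 2p + 20(1−p) = 7p − 7(1−p), giving p = 27/32.
Let Column play r1 with probability q. Row is indifferent when 2q + 7(1−q) = 20q − 7(1−q), giving q = 7/16.
The value is 2·(7/16) + (7)·(9/16) = 77/16.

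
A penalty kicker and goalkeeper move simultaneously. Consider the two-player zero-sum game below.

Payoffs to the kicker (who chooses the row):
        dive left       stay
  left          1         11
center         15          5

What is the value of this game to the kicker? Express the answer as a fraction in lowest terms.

8

Row minima are 1 and 5, so the kicker's maximin is 5; column maxima are 15 and 11, so the goalkeeper's minimax is 11. These differ, so the equilibrium is in mixed strategies.
Let the kicker play left with probability p. The goalkeeper is indifferent when p + 15(1−p) = 11p + 5(1−p), giving p = 1/2.
Let the goalkeeper play dive left with probability q. The kicker is indifferent when q + 11(1−q) = 15q + 5(1−q), giving q = 3/10.
The value is 1·(3/10) + (11)·(7/10) = 8.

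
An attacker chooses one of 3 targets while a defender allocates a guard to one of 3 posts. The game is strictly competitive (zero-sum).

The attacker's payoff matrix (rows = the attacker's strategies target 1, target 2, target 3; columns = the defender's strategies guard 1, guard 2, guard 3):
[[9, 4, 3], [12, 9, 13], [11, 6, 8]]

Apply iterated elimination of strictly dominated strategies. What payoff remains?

9

Row target 1 is strictly dominated by row target 2 (12>9, 9>4, 13>3); eliminate target 1.
Column guard 1 is strictly dominated by guard 2 for the defender (9<12, 6<11); eliminate guard 1.
Column guard 3 is strictly dominated by guard 2 for the defender (9<13, 6<8); eliminate guard 3.
Row target 3 is strictly dominated by row target 2 (9>6); eliminate target 3.
Only (target 2, guard 2) remains, with payoff 9.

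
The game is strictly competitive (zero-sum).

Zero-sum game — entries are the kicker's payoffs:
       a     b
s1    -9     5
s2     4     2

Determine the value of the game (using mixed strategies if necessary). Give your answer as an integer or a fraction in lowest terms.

Row minima are -9 and 2, so the kicker's maximin is 2; column maxima are 4 and 5, so the goalkeeper's minimax is 4. These differ, so the equilibrium is in mixed strategies.
Let the kicker play s1 with probability p. The goalkeeper is indifferent when −9p + 4(1−p) = 5p + 2(1−p), giving p = 1/8.
Let the goalkeeper play a with probability q. The kicker is indifferent when −9q + 5(1−q) = 4q + 2(1−q), giving q = 3/16.
The value is -9·(3/16) + (5)·(13/16) = 19/8.

19/8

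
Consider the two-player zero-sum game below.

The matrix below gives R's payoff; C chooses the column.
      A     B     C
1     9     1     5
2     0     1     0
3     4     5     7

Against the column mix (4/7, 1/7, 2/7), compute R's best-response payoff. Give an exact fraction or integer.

47/7

1: (9)·(4/7) + (1)·(1/7) + (5)·(2/7) = 47/7.
2: (0)·(4/7) + (1)·(1/7) + (0)·(2/7) = 1/7.
3: (4)·(4/7) + (5)·(1/7) + (7)·(2/7) = 5.
The best pure response is 1 with expected payoff 47/7.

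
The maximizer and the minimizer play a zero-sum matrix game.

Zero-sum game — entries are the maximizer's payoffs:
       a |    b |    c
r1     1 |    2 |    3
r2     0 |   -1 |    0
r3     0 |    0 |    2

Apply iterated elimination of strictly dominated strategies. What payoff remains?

1

Column c is strictly dominated by b for the minimizer (2<3, -1<0, 0<2); eliminate c.
Row r2 is strictly dominated by row r1 (1>0, 2>-1); eliminate r2.
Row r3 is strictly dominated by row r1 (1>0, 2>0); eliminate r3.
Column b is strictly dominated by a for the minimizer (1<2); eliminate b.
Only (r1, a) remains, with payoff 1.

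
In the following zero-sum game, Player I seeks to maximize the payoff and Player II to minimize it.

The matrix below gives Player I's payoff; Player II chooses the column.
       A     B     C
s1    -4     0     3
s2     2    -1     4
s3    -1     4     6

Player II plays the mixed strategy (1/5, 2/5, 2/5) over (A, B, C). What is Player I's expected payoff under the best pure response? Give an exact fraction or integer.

s1: (-4)·(1/5) + (0)·(2/5) + (3)·(2/5) = 2/5.
s2: (2)·(1/5) + (-1)·(2/5) + (4)·(2/5) = 8/5.
s3: (-1)·(1/5) + (4)·(2/5) + (6)·(2/5) = 19/5.
The best pure response is s3 with expected payoff 19/5.

19/5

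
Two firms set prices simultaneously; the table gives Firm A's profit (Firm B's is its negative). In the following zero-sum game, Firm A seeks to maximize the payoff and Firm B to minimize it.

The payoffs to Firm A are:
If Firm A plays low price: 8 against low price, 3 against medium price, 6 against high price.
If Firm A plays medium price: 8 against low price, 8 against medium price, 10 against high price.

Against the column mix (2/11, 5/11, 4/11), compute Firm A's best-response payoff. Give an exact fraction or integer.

96/11

low price: (8)·(2/11) + (3)·(5/11) + (6)·(4/11) = 5.
medium price: (8)·(2/11) + (8)·(5/11) + (10)·(4/11) = 96/11.
The best pure response is medium price with expected payoff 96/11.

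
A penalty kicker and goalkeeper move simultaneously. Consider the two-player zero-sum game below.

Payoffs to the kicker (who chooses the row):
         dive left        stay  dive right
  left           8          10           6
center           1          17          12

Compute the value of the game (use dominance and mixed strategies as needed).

Column stay is strictly dominated by dive right for the goalkeeper (it gives the kicker more in every row).
The remaining 2×2 game on (left, center) × (dive left, dive right) has no saddle point. Let the kicker play left with probability p; indifference gives 8p + (1−p) = 6p + 12(1−p), so p = 11/13.
Similarly the goalkeeper's optimal q on dive left is 6/13, and the value is 8·(6/13) + (6)·(7/13) = 90/13.

90/13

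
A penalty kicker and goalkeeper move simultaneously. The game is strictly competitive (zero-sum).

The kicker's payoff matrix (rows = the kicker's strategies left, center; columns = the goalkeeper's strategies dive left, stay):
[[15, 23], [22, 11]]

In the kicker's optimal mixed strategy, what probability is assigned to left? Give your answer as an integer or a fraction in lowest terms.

Row minima are 15 and 11, so the kicker's maximin is 15; column maxima are 22 and 23, so the goalkeeper's minimax is 22. These differ, so the equilibrium is in mixed strategies.
Let the kicker play left with probability p. The goalkeeper is indifferent when 15p + 22(1−p) = 23p + 11(1−p), giving p = 11/19.

11/19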